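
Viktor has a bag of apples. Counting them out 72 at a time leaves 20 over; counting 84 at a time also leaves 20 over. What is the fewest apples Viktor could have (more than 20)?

524

N − 20 must be a common multiple of 72 and 84.
72 = 2^3 × 3^2
84 = 2^2 × 3 × 7
LCM(72, 84) = 2^3 × 3^2 × 7 = 504.
Smallest N > 20 is LCM + 20 = 504 + 20 = 524.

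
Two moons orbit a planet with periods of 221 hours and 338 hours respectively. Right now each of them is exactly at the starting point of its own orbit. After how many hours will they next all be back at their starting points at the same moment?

The first simultaneous occurrence is after LCM of the individual periods.
221 = 13 × 17
338 = 2 × 13^2
LCM(221, 338) = 2 × 13^2 × 17 = 5746.

5746 hours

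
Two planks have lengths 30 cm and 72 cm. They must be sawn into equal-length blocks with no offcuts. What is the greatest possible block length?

6 cm

The block length must divide every plank, so the greatest is gcd(30, 72).
30 = 2 × 3 × 5
72 = 2^3 × 3^2
gcd(30, 72) = 2 × 3 = 6.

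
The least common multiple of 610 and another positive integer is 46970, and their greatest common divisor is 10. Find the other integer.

gcd × lcm = product of the two integers, so the other integer is (10 × 46970) / 610 = 770.

770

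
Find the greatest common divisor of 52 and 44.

4

52 = 2^2 × 13
44 = 2^2 × 11
gcd(52, 44) = 2^2 = 4.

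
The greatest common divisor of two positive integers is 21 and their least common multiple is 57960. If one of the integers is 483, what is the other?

2520

For two integers, gcd × lcm = product, so the other is (21 × 57960) / 483 = 1217160 / 483 = 2520.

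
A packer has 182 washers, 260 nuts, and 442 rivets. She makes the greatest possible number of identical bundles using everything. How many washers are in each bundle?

Number of bundles = gcd(182, 260, 442).
182 = 2 × 7 × 13
260 = 2^2 × 5 × 13
442 = 2 × 13 × 17
gcd(182, 260, 442) = 2 × 13 = 26.
washers per bundle = 182 / 26 = 7.

7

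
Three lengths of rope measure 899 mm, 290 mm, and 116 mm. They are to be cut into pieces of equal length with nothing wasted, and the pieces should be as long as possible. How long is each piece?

Each piece length must divide every original length, so the longest possible is gcd(899, 290, 116).
899 = 29 × 31
290 = 2 × 5 × 29
116 = 2^2 × 29
gcd(899, 290, 116) = 29.

29 mm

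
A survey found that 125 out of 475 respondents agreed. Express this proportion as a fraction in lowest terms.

125 = 5^3
475 = 5^2 × 19
gcd(125, 475) = 5^2 = 25.
Divide numerator and denominator by 25: 125/475 = 5/19.

5/19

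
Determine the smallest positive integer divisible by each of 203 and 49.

1421

203 = 7 × 29
49 = 7^2
LCM(203, 49) = 7^2 × 29 = 1421.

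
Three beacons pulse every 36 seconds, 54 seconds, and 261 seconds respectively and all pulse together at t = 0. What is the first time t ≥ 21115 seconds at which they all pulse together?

Joint pulses occur at multiples of LCM(36, 54, 261).
36 = 2^2 × 3^2
54 = 2 × 3^3
261 = 3^2 × 29
LCM(36, 54, 261) = 2^2 × 3^3 × 29 = 3132.
Smallest multiple of 3132 that is ≥ 21115: ⌈21115/3132⌉ × 3132 = 7 × 3132 = 21924.

21924 seconds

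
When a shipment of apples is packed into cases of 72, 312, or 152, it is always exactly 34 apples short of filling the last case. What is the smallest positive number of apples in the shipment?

Being 34 short of a full case of size k means N ≡ −34 (mod k), i.e. N + 34 is a multiple of each size.
72 = 2^3 × 3^2
312 = 2^3 × 3 × 13
152 = 2^3 × 19
LCM(72, 312, 152) = 2^3 × 3^2 × 13 × 19 = 17784.
Smallest positive N is 17784 − 34 = 17750.

17750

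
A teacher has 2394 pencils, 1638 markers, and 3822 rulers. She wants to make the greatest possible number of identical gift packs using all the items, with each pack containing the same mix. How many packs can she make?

The pack count must divide each quantity, so the greatest is gcd(2394, 1638, 3822).
2394 = 2 × 3^2 × 7 × 19
1638 = 2 × 3^2 × 7 × 13
3822 = 2 × 3 × 7^2 × 13
gcd(2394, 1638, 3822) = 2 × 3 × 7 = 42.

42 packs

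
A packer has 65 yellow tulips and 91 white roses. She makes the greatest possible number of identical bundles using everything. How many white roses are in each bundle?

Number of bundles = gcd(65, 91).
65 = 5 × 13
91 = 7 × 13
gcd(65, 91) = 13.
white roses per bundle = 91 / 13 = 7.

7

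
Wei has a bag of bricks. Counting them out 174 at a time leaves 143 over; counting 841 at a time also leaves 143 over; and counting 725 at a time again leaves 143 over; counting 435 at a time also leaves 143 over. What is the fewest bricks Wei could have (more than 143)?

126293

N − 143 must be a common multiple of 174, 841, 725, and 435.
174 = 2 × 3 × 29
841 = 29^2
725 = 5^2 × 29
435 = 3 × 5 × 29
LCM(174, 841, 725, 435) = 2 × 3 × 5^2 × 29^2 = 126150.
Smallest N > 143 is LCM + 143 = 126150 + 143 = 126293.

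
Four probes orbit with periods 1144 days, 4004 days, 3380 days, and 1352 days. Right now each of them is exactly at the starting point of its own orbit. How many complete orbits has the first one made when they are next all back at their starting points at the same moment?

All finish a whole number of cycles simultaneously at t = LCM of the periods.
1144 = 2^3 × 11 × 13
4004 = 2^2 × 7 × 11 × 13
3380 = 2^2 × 5 × 13^2
1352 = 2^3 × 13^2
LCM(1144, 4004, 3380, 1352) = 2^3 × 5 × 7 × 11 × 13^2 = 520520.
Orbits for period 1144: 520520 / 1144 = 455.

455 orbits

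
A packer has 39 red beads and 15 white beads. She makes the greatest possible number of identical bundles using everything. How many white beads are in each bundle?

Number of bundles = gcd(39, 15).
39 = 3 × 13
15 = 3 × 5
gcd(39, 15) = 3.
white beads per bundle = 15 / 3 = 5.

5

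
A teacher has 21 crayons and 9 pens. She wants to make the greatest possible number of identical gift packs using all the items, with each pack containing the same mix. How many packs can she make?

3 packs

The pack count must divide each quantity, so the greatest is gcd(21, 9).
21 = 3 × 7
9 = 3^2
gcd(21, 9) = 3.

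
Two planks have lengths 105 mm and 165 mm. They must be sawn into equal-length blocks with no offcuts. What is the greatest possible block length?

The block length must divide every plank, so the greatest is gcd(105, 165).
105 = 3 × 5 × 7
165 = 3 × 5 × 11
gcd(105, 165) = 3 × 5 = 15.

15 mm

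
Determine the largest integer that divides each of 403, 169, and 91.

13

403 = 13 × 31
169 = 13^2
91 = 7 × 13
gcd(403, 169, 91) = 13.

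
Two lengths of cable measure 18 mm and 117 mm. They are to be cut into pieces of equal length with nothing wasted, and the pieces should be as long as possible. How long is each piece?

By the Euclidean algorithm:
117 = 6 × 18 + 9
18 = 2 × 9 + 0
gcd(18, 117) = 9.

9 mm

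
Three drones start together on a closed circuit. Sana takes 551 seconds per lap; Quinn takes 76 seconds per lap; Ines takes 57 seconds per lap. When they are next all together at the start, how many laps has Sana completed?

12 laps

They are all back at their starting positions together after one LCM of the periods.
551 = 19 × 29
76 = 2^2 × 19
57 = 3 × 19
LCM(551, 76, 57) = 2^2 × 3 × 19 × 29 = 6612.
Laps for period 551: 6612 / 551 = 12.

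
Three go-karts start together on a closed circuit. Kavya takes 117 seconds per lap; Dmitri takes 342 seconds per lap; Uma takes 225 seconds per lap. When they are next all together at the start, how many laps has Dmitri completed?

The first common completion time is the LCM of the periods.
117 = 3^2 × 13
342 = 2 × 3^2 × 19
225 = 3^2 × 5^2
LCM(117, 342, 225) = 2 × 3^2 × 5^2 × 13 × 19 = 111150.
Laps for period 342: 111150 / 342 = 325.

325 laps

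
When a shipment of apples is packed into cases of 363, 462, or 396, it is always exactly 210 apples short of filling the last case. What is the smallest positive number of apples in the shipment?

30282

Being 210 short of a full case of size k means N ≡ −210 (mod k), i.e. N + 210 is a multiple of each size.
363 = 3 × 11^2
462 = 2 × 3 × 7 × 11
396 = 2^2 × 3^2 × 11
LCM(363, 462, 396) = 2^2 × 3^2 × 7 × 11^2 = 30492.
Smallest positive N is 30492 − 210 = 30282.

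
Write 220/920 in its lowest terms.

11/46

220 = 2^2 × 5 × 11
920 = 2^3 × 5 × 23
gcd(220, 920) = 2^2 × 5 = 20.
Divide numerator and denominator by 20: 220/920 = 11/46.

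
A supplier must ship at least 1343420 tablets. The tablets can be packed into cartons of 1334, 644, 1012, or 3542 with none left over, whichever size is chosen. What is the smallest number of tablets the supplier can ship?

The number of tablets must be a common multiple of 1334, 644, 1012, and 3542, so a multiple of their LCM.
1334 = 2 × 23 × 29
644 = 2^2 × 7 × 23
1012 = 2^2 × 11 × 23
3542 = 2 × 7 × 11 × 23
LCM(1334, 644, 1012, 3542) = 2^2 × 7 × 11 × 23 × 29 = 205436.
Smallest multiple of 205436 that is ≥ 1343420: ⌈1343420/205436⌉ × 205436 = 7 × 205436 = 1438052.

1438052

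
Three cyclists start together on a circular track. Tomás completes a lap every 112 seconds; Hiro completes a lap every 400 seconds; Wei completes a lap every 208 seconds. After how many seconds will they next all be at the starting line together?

36400 seconds

We need the least common multiple of the intervals.
112 = 2^4 × 7
400 = 2^4 × 5^2
208 = 2^4 × 13
LCM(112, 400, 208) = 2^4 × 5^2 × 7 × 13 = 36400.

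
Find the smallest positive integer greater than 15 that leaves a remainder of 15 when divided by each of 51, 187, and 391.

12918

N − 15 must be a common multiple of 51, 187, and 391.
51 = 3 × 17
187 = 11 × 17
391 = 17 × 23
LCM(51, 187, 391) = 3 × 11 × 17 × 23 = 12903.
Smallest N > 15 is LCM + 15 = 12903 + 15 = 12918.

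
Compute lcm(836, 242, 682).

285076

836 = 2^2 × 11 × 19
242 = 2 × 11^2
682 = 2 × 11 × 31
LCM(836, 242, 682) = 2^2 × 11^2 × 19 × 31 = 285076.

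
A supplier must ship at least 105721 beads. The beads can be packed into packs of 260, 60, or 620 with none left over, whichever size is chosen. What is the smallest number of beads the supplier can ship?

120900

The number of beads must be a common multiple of 260, 60, and 620, so a multiple of their LCM.
260 = 2^2 × 5 × 13
60 = 2^2 × 3 × 5
620 = 2^2 × 5 × 31
LCM(260, 60, 620) = 2^2 × 3 × 5 × 13 × 31 = 24180.
Smallest multiple of 24180 that is ≥ 105721: ⌈105721/24180⌉ × 24180 = 5 × 24180 = 120900.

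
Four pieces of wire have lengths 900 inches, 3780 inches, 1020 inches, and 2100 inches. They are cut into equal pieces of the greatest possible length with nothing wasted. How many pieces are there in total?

130

Piece length = gcd(900, 3780, 1020, 2100).
900 = 2^2 × 3^2 × 5^2
3780 = 2^2 × 3^3 × 5 × 7
1020 = 2^2 × 3 × 5 × 17
2100 = 2^2 × 3 × 5^2 × 7
gcd(900, 3780, 1020, 2100) = 2^2 × 3 × 5 = 60.
Total pieces = 900/60 + 3780/60 + 1020/60 + 2100/60 = 15 + 63 + 17 + 35 = 130.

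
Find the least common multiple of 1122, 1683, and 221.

1122 = 2 × 3 × 11 × 17
1683 = 3^2 × 11 × 17
221 = 13 × 17
LCM(1122, 1683, 221) = 2 × 3^2 × 11 × 13 × 17 = 43758.

43758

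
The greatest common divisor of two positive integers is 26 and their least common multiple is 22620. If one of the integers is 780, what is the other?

754

For two integers, gcd × lcm = product, so the other is (26 × 22620) / 780 = 588120 / 780 = 754.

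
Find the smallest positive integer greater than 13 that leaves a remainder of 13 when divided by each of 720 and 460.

N − 13 must be a common multiple of 720 and 460.
720 = 2^4 × 3^2 × 5
460 = 2^2 × 5 × 23
LCM(720, 460) = 2^4 × 3^2 × 5 × 23 = 16560.
Smallest N > 13 is LCM + 13 = 16560 + 13 = 16573.

16573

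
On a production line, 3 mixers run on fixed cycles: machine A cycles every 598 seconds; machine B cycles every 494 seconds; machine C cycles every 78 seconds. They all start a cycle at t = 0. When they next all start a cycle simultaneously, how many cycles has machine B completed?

69 cycles

All finish a whole number of cycles simultaneously at t = LCM of the periods.
598 = 2 × 13 × 23
494 = 2 × 13 × 19
78 = 2 × 3 × 13
LCM(598, 494, 78) = 2 × 3 × 13 × 19 × 23 = 34086.
Cycles for period 494: 34086 / 494 = 69.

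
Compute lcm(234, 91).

1638

234 = 2 × 3^2 × 13
91 = 7 × 13
LCM(234, 91) = 2 × 3^2 × 7 × 13 = 1638.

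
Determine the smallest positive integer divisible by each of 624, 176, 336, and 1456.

624 = 2^4 × 3 × 13
176 = 2^4 × 11
336 = 2^4 × 3 × 7
1456 = 2^4 × 7 × 13
LCM(624, 176, 336, 1456) = 2^4 × 3 × 7 × 11 × 13 = 48048.

48048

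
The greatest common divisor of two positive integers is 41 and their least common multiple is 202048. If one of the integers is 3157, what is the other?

2624

For two integers, gcd × lcm = product, so the other is (41 × 202048) / 3157 = 8283968 / 3157 = 2624.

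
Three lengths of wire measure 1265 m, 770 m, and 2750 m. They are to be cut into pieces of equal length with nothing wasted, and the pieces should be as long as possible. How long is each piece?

The greatest length dividing all of 1265, 770, and 2750 is their gcd.
1265 = 5 × 11 × 23
770 = 2 × 5 × 7 × 11
2750 = 2 × 5^3 × 11
gcd(1265, 770, 2750) = 5 × 11 = 55.

55 m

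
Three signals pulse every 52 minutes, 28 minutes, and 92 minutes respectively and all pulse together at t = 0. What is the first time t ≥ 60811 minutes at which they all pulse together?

66976 minutes

Joint pulses occur at multiples of LCM(52, 28, 92).
52 = 2^2 × 13
28 = 2^2 × 7
92 = 2^2 × 23
LCM(52, 28, 92) = 2^2 × 7 × 13 × 23 = 8372.
Smallest multiple of 8372 that is ≥ 60811: ⌈60811/8372⌉ × 8372 = 8 × 8372 = 66976.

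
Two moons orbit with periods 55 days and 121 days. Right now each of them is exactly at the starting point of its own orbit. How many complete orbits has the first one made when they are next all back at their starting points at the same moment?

11 orbits

The first common completion time is the LCM of the periods.
55 = 5 × 11
121 = 11^2
LCM(55, 121) = 5 × 11^2 = 605.
Orbits for period 55: 605 / 55 = 11.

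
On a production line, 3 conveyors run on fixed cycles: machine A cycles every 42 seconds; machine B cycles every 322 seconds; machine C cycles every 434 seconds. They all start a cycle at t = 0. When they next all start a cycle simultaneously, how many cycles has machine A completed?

713 cycles

They are all back at their starting positions together after one LCM of the periods.
42 = 2 × 3 × 7
322 = 2 × 7 × 23
434 = 2 × 7 × 31
LCM(42, 322, 434) = 2 × 3 × 7 × 23 × 31 = 29946.
Cycles for period 42: 29946 / 42 = 713.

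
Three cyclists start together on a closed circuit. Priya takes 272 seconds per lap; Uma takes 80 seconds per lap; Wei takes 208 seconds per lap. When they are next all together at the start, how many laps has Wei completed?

They are all back at their starting positions together after one LCM of the periods.
272 = 2^4 × 17
80 = 2^4 × 5
208 = 2^4 × 13
LCM(272, 80, 208) = 2^4 × 5 × 13 × 17 = 17680.
Laps for period 208: 17680 / 208 = 85.

85 laps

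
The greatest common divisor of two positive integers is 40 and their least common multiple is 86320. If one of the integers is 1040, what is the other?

3320

For two integers, gcd × lcm = product, so the other is (40 × 86320) / 1040 = 3452800 / 1040 = 3320.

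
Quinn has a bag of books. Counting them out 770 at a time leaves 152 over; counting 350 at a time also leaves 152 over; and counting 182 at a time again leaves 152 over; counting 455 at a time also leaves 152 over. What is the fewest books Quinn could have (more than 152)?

N − 152 must be a common multiple of 770, 350, 182, and 455.
770 = 2 × 5 × 7 × 11
350 = 2 × 5^2 × 7
182 = 2 × 7 × 13
455 = 5 × 7 × 13
LCM(770, 350, 182, 455) = 2 × 5^2 × 7 × 11 × 13 = 50050.
Smallest N > 152 is LCM + 152 = 50050 + 152 = 50202.

50202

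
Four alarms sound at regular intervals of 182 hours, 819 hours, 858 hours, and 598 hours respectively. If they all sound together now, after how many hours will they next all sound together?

414414 hours

The first simultaneous occurrence is after LCM of the individual periods.
182 = 2 × 7 × 13
819 = 3^2 × 7 × 13
858 = 2 × 3 × 11 × 13
598 = 2 × 13 × 23
LCM(182, 819, 858, 598) = 2 × 3^2 × 7 × 11 × 13 × 23 = 414414.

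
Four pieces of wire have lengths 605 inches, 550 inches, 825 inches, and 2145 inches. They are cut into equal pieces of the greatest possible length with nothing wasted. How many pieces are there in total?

75

Piece length = gcd(605, 550, 825, 2145).
605 = 5 × 11^2
550 = 2 × 5^2 × 11
825 = 3 × 5^2 × 11
2145 = 3 × 5 × 11 × 13
gcd(605, 550, 825, 2145) = 5 × 11 = 55.
Total pieces = 605/55 + 550/55 + 825/55 + 2145/55 = 11 + 10 + 15 + 39 = 75.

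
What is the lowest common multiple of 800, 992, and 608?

471200

800 = 2^5 × 5^2
992 = 2^5 × 31
608 = 2^5 × 19
LCM(800, 992, 608) = 2^5 × 5^2 × 19 × 31 = 471200.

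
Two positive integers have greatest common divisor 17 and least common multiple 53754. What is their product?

For any two positive integers, gcd × lcm = product = 17 × 53754 = 913818.

913818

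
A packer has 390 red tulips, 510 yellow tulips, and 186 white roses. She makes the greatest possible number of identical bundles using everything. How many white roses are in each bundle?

Number of bundles = gcd(390, 510, 186).
390 = 2 × 3 × 5 × 13
510 = 2 × 3 × 5 × 17
186 = 2 × 3 × 31
gcd(390, 510, 186) = 2 × 3 = 6.
white roses per bundle = 186 / 6 = 31.

31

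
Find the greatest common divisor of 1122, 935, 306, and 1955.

1122 = 2 × 3 × 11 × 17
935 = 5 × 11 × 17
306 = 2 × 3^2 × 17
1955 = 5 × 17 × 23
gcd(1122, 935, 306, 1955) = 17.

17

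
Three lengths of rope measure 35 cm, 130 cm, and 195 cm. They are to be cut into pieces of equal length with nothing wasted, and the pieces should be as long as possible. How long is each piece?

Each piece length must divide every original length, so the longest possible is gcd(35, 130, 195).
35 = 5 × 7
130 = 2 × 5 × 13
195 = 3 × 5 × 13
gcd(35, 130, 195) = 5.

5 cm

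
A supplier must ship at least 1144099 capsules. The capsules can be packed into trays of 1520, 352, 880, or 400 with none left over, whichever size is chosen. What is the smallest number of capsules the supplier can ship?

1170400

The number of capsules must be a common multiple of 1520, 352, 880, and 400, so a multiple of their LCM.
1520 = 2^4 × 5 × 19
352 = 2^5 × 11
880 = 2^4 × 5 × 11
400 = 2^4 × 5^2
LCM(1520, 352, 880, 400) = 2^5 × 5^2 × 11 × 19 = 167200.
Smallest multiple of 167200 that is ≥ 1144099: ⌈1144099/167200⌉ × 167200 = 7 × 167200 = 1170400.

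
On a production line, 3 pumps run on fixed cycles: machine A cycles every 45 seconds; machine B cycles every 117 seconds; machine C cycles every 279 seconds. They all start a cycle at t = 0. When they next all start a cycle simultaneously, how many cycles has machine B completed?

155 cycles

All finish a whole number of cycles simultaneously at t = LCM of the periods.
45 = 3^2 × 5
117 = 3^2 × 13
279 = 3^2 × 31
LCM(45, 117, 279) = 3^2 × 5 × 13 × 31 = 18135.
Cycles for period 117: 18135 / 117 = 155.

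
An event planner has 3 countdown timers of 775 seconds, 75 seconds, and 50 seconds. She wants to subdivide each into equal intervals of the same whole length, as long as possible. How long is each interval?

25 seconds

The interval must divide each timer length; the longest such is the gcd.
775 = 5^2 × 31
75 = 3 × 5^2
50 = 2 × 5^2
gcd(775, 75, 50) = 5^2 = 25.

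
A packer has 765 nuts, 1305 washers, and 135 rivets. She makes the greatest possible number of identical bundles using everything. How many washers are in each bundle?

29

Number of bundles = gcd(765, 1305, 135).
765 = 3^2 × 5 × 17
1305 = 3^2 × 5 × 29
135 = 3^3 × 5
gcd(765, 1305, 135) = 3^2 × 5 = 45.
washers per bundle = 1305 / 45 = 29.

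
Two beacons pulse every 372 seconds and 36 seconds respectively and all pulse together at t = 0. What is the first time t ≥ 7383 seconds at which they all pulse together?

7812 seconds

Joint pulses occur at multiples of LCM(372, 36).
372 = 2^2 × 3 × 31
36 = 2^2 × 3^2
LCM(372, 36) = 2^2 × 3^2 × 31 = 1116.
Smallest multiple of 1116 that is ≥ 7383: ⌈7383/1116⌉ × 1116 = 7 × 1116 = 7812.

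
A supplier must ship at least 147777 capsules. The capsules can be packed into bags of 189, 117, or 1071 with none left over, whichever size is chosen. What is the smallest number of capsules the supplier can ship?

167076

The number of capsules must be a common multiple of 189, 117, and 1071, so a multiple of their LCM.
189 = 3^3 × 7
117 = 3^2 × 13
1071 = 3^2 × 7 × 17
LCM(189, 117, 1071) = 3^3 × 7 × 13 × 17 = 41769.
Smallest multiple of 41769 that is ≥ 147777: ⌈147777/41769⌉ × 41769 = 4 × 41769 = 167076.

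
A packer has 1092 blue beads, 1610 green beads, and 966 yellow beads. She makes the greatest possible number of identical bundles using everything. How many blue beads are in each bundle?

Number of bundles = gcd(1092, 1610, 966).
1092 = 2^2 × 3 × 7 × 13
1610 = 2 × 5 × 7 × 23
966 = 2 × 3 × 7 × 23
gcd(1092, 1610, 966) = 2 × 7 = 14.
blue beads per bundle = 1092 / 14 = 78.

78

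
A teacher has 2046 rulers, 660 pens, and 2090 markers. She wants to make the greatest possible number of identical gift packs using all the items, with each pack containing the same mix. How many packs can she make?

22 packs

The pack count must divide each quantity, so the greatest is gcd(2046, 660, 2090).
2046 = 2 × 3 × 11 × 31
660 = 2^2 × 3 × 5 × 11
2090 = 2 × 5 × 11 × 19
gcd(2046, 660, 2090) = 2 × 11 = 22.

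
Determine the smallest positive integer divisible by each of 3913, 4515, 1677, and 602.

3913 = 7 × 13 × 43
4515 = 3 × 5 × 7 × 43
1677 = 3 × 13 × 43
602 = 2 × 7 × 43
LCM(3913, 4515, 1677, 602) = 2 × 3 × 5 × 7 × 13 × 43 = 117390.

117390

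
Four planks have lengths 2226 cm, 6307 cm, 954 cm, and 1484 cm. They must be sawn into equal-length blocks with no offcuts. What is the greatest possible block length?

The block length must divide every plank, so the greatest is gcd(2226, 6307, 954, 1484).
2226 = 2 × 3 × 7 × 53
6307 = 7 × 17 × 53
954 = 2 × 3^2 × 53
1484 = 2^2 × 7 × 53
gcd(2226, 6307, 954, 1484) = 53.

53 cm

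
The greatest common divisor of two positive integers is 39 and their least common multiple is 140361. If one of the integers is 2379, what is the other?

2301

For two integers, gcd × lcm = product, so the other is (39 × 140361) / 2379 = 5474079 / 2379 = 2301.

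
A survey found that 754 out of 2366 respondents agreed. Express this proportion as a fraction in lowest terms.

29/91

754 = 2 × 13 × 29
2366 = 2 × 7 × 13^2
gcd(754, 2366) = 2 × 13 = 26.
Divide numerator and denominator by 26: 754/2366 = 29/91.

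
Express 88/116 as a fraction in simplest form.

22/29

88 = 2^3 × 11
116 = 2^2 × 29
gcd(88, 116) = 2^2 = 4.
Divide numerator and denominator by 4: 88/116 = 22/29.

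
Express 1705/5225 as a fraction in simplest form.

1705 = 5 × 11 × 31
5225 = 5^2 × 11 × 19
gcd(1705, 5225) = 5 × 11 = 55.
Divide numerator and denominator by 55: 1705/5225 = 31/95.

31/95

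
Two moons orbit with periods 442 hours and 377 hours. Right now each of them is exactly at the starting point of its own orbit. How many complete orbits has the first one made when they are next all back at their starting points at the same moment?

All finish a whole number of cycles simultaneously at t = LCM of the periods.
442 = 2 × 13 × 17
377 = 13 × 29
LCM(442, 377) = 2 × 13 × 17 × 29 = 12818.
Orbits for period 442: 12818 / 442 = 29.

29 orbits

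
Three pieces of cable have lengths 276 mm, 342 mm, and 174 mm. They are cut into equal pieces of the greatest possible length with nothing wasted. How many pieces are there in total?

132

Piece length = gcd(276, 342, 174).
276 = 2^2 × 3 × 23
342 = 2 × 3^2 × 19
174 = 2 × 3 × 29
gcd(276, 342, 174) = 2 × 3 = 6.
Total pieces = 276/6 + 342/6 + 174/6 = 46 + 57 + 29 = 132.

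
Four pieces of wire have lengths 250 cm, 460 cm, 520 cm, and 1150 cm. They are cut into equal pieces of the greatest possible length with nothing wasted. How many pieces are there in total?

238

Piece length = gcd(250, 460, 520, 1150).
250 = 2 × 5^3
460 = 2^2 × 5 × 23
520 = 2^3 × 5 × 13
1150 = 2 × 5^2 × 23
gcd(250, 460, 520, 1150) = 2 × 5 = 10.
Total pieces = 250/10 + 460/10 + 520/10 + 1150/10 = 25 + 46 + 52 + 115 = 238.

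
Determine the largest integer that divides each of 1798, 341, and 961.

1798 = 2 × 29 × 31
341 = 11 × 31
961 = 31^2
gcd(1798, 341, 961) = 31.

31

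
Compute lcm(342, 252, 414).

110124

342 = 2 × 3^2 × 19
252 = 2^2 × 3^2 × 7
414 = 2 × 3^2 × 23
LCM(342, 252, 414) = 2^2 × 3^2 × 7 × 19 × 23 = 110124.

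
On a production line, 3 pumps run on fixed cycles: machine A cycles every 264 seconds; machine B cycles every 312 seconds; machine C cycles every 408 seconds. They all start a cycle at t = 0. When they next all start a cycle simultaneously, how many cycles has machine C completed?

143 cycles

All finish a whole number of cycles simultaneously at t = LCM of the periods.
264 = 2^3 × 3 × 11
312 = 2^3 × 3 × 13
408 = 2^3 × 3 × 17
LCM(264, 312, 408) = 2^3 × 3 × 11 × 13 × 17 = 58344.
Cycles for period 408: 58344 / 408 = 143.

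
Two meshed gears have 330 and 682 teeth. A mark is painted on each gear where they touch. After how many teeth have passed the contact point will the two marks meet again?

10230 teeth

We need the least common multiple of the intervals.
330 = 2 × 3 × 5 × 11
682 = 2 × 11 × 31
LCM(330, 682) = 2 × 3 × 5 × 11 × 31 = 10230.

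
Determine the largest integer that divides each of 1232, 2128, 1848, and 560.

1232 = 2^4 × 7 × 11
2128 = 2^4 × 7 × 19
1848 = 2^3 × 3 × 7 × 11
560 = 2^4 × 5 × 7
gcd(1232, 2128, 1848, 560) = 2^3 × 7 = 56.

56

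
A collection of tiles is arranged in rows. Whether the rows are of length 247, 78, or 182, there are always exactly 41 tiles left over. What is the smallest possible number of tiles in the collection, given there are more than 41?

N − 41 must be a common multiple of 247, 78, and 182.
247 = 13 × 19
78 = 2 × 3 × 13
182 = 2 × 7 × 13
LCM(247, 78, 182) = 2 × 3 × 7 × 13 × 19 = 10374.
Smallest N > 41 is LCM + 41 = 10374 + 41 = 10415.

10415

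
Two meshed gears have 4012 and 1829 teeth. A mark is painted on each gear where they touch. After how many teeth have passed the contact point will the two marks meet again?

They coincide at every common multiple of the periods; the first is the LCM.
4012 = 2^2 × 17 × 59
1829 = 31 × 59
LCM(4012, 1829) = 2^2 × 17 × 31 × 59 = 124372.

124372 teeth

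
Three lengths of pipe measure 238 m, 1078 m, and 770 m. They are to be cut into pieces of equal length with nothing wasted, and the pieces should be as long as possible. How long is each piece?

The greatest length dividing all of 238, 1078, and 770 is their gcd.
238 = 2 × 7 × 17
1078 = 2 × 7^2 × 11
770 = 2 × 5 × 7 × 11
gcd(238, 1078, 770) = 2 × 7 = 14.

14 m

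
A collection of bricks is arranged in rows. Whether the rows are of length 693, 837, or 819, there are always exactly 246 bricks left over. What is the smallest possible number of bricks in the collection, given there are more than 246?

838083

N − 246 must be a common multiple of 693, 837, and 819.
693 = 3^2 × 7 × 11
837 = 3^3 × 31
819 = 3^2 × 7 × 13
LCM(693, 837, 819) = 3^3 × 7 × 11 × 13 × 31 = 837837.
Smallest N > 246 is LCM + 246 = 837837 + 246 = 838083.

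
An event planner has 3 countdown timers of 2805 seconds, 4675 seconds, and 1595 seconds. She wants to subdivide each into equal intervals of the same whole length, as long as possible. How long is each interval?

55 seconds

The interval must divide each timer length; the longest such is the gcd.
2805 = 3 × 5 × 11 × 17
4675 = 5^2 × 11 × 17
1595 = 5 × 11 × 29
gcd(2805, 4675, 1595) = 5 × 11 = 55.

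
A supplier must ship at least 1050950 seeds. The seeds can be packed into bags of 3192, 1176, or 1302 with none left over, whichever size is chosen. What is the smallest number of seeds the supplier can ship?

1385328

The number of seeds must be a common multiple of 3192, 1176, and 1302, so a multiple of their LCM.
3192 = 2^3 × 3 × 7 × 19
1176 = 2^3 × 3 × 7^2
1302 = 2 × 3 × 7 × 31
LCM(3192, 1176, 1302) = 2^3 × 3 × 7^2 × 19 × 31 = 692664.
Smallest multiple of 692664 that is ≥ 1050950: ⌈1050950/692664⌉ × 692664 = 2 × 692664 = 1385328.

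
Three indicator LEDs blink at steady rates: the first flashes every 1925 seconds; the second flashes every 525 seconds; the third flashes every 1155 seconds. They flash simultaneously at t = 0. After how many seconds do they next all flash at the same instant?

5775 seconds

The first simultaneous occurrence is after LCM of the individual periods.
1925 = 5^2 × 7 × 11
525 = 3 × 5^2 × 7
1155 = 3 × 5 × 7 × 11
LCM(1925, 525, 1155) = 3 × 5^2 × 7 × 11 = 5775.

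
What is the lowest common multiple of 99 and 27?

99 = 3^2 × 11
27 = 3^3
LCM(99, 27) = 3^3 × 11 = 297.

297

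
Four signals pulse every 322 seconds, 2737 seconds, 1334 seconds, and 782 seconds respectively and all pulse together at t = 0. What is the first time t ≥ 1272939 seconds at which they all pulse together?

Joint pulses occur at multiples of LCM(322, 2737, 1334, 782).
322 = 2 × 7 × 23
2737 = 7 × 17 × 23
1334 = 2 × 23 × 29
782 = 2 × 17 × 23
LCM(322, 2737, 1334, 782) = 2 × 7 × 17 × 23 × 29 = 158746.
Smallest multiple of 158746 that is ≥ 1272939: ⌈1272939/158746⌉ × 158746 = 9 × 158746 = 1428714.

1428714 seconds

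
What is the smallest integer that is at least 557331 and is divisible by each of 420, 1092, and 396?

The integer must be a common multiple of 420, 1092, and 396, so a multiple of their LCM.
420 = 2^2 × 3 × 5 × 7
1092 = 2^2 × 3 × 7 × 13
396 = 2^2 × 3^2 × 11
LCM(420, 1092, 396) = 2^2 × 3^2 × 5 × 7 × 11 × 13 = 180180.
Smallest multiple of 180180 that is ≥ 557331: ⌈557331/180180⌉ × 180180 = 4 × 180180 = 720720.

720720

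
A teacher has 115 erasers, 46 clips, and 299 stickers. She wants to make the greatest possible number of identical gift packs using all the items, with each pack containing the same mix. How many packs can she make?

23 packs

The pack count must divide each quantity, so the greatest is gcd(115, 46, 299).
115 = 5 × 23
46 = 2 × 23
299 = 13 × 23
gcd(115, 46, 299) = 23.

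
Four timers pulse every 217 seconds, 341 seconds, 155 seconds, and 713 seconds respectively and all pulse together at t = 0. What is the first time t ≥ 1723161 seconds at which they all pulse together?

Joint pulses occur at multiples of LCM(217, 341, 155, 713).
217 = 7 × 31
341 = 11 × 31
155 = 5 × 31
713 = 23 × 31
LCM(217, 341, 155, 713) = 5 × 7 × 11 × 23 × 31 = 274505.
Smallest multiple of 274505 that is ≥ 1723161: ⌈1723161/274505⌉ × 274505 = 7 × 274505 = 1921535.

1921535 seconds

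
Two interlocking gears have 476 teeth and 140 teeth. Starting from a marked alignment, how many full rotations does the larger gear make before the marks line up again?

5 rotations

The first common completion time is the LCM of the periods.
476 = 2^2 × 7 × 17
140 = 2^2 × 5 × 7
LCM(476, 140) = 2^2 × 5 × 7 × 17 = 2380.
Rotations for period 476: 2380 / 476 = 5.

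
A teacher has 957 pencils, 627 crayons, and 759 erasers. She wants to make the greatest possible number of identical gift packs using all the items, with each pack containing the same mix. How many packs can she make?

33 packs

The pack count must divide each quantity, so the greatest is gcd(957, 627, 759).
957 = 3 × 11 × 29
627 = 3 × 11 × 19
759 = 3 × 11 × 23
gcd(957, 627, 759) = 3 × 11 = 33.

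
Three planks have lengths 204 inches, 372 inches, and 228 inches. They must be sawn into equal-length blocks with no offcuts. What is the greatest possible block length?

This is the greatest common divisor of 204, 372, and 228.
204 = 2^2 × 3 × 17
372 = 2^2 × 3 × 31
228 = 2^2 × 3 × 19
gcd(204, 372, 228) = 2^2 × 3 = 12.

12 inches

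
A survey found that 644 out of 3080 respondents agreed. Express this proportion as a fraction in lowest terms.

644 = 2^2 × 7 × 23
3080 = 2^3 × 5 × 7 × 11
gcd(644, 3080) = 2^2 × 7 = 28.
Divide numerator and denominator by 28: 644/3080 = 23/110.

23/110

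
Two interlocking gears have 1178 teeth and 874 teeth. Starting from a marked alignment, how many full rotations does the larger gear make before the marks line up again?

They are all back at their starting positions together after one LCM of the periods.
1178 = 2 × 19 × 31
874 = 2 × 19 × 23
LCM(1178, 874) = 2 × 19 × 23 × 31 = 27094.
Rotations for period 1178: 27094 / 1178 = 23.

23 rotations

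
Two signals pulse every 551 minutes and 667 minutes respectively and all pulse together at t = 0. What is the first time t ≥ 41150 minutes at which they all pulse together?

50692 minutes

Joint pulses occur at multiples of LCM(551, 667).
551 = 19 × 29
667 = 23 × 29
LCM(551, 667) = 19 × 23 × 29 = 12673.
Smallest multiple of 12673 that is ≥ 41150: ⌈41150/12673⌉ × 12673 = 4 × 12673 = 50692.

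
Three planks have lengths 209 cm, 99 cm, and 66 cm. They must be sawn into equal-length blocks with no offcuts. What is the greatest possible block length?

This is the greatest common divisor of 209, 99, and 66.
209 = 11 × 19
99 = 3^2 × 11
66 = 2 × 3 × 11
gcd(209, 99, 66) = 11.

11 cm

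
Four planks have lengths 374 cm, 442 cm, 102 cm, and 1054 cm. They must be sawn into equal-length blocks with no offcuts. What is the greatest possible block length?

34 cm

The block length must divide every plank, so the greatest is gcd(374, 442, 102, 1054).
374 = 2 × 11 × 17
442 = 2 × 13 × 17
102 = 2 × 3 × 17
1054 = 2 × 17 × 31
gcd(374, 442, 102, 1054) = 2 × 17 = 34.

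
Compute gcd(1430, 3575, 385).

1430 = 2 × 5 × 11 × 13
3575 = 5^2 × 11 × 13
385 = 5 × 7 × 11
gcd(1430, 3575, 385) = 5 × 11 = 55.

55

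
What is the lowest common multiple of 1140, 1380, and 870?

760380

1140 = 2^2 × 3 × 5 × 19
1380 = 2^2 × 3 × 5 × 23
870 = 2 × 3 × 5 × 29
LCM(1140, 1380, 870) = 2^2 × 3 × 5 × 19 × 23 × 29 = 760380.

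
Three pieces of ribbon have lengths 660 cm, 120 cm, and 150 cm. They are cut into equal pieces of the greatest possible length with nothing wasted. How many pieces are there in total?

31

Piece length = gcd(660, 120, 150).
660 = 2^2 × 3 × 5 × 11
120 = 2^3 × 3 × 5
150 = 2 × 3 × 5^2
gcd(660, 120, 150) = 2 × 3 × 5 = 30.
Total pieces = 660/30 + 120/30 + 150/30 = 22 + 4 + 5 = 31.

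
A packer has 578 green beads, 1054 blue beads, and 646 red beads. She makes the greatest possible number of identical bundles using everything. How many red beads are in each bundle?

19

Number of bundles = gcd(578, 1054, 646).
578 = 2 × 17^2
1054 = 2 × 17 × 31
646 = 2 × 17 × 19
gcd(578, 1054, 646) = 2 × 17 = 34.
red beads per bundle = 646 / 34 = 19.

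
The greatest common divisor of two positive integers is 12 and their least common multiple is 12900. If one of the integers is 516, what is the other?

300

For two integers, gcd × lcm = product, so the other is (12 × 12900) / 516 = 154800 / 516 = 300.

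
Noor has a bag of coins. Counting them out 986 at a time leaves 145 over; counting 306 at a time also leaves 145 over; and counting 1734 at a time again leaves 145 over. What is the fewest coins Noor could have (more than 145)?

151003

N − 145 must be a common multiple of 986, 306, and 1734.
986 = 2 × 17 × 29
306 = 2 × 3^2 × 17
1734 = 2 × 3 × 17^2
LCM(986, 306, 1734) = 2 × 3^2 × 17^2 × 29 = 150858.
Smallest N > 145 is LCM + 145 = 150858 + 145 = 151003.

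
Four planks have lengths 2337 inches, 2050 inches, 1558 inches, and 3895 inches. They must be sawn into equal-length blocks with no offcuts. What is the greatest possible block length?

The block length must divide every plank, so the greatest is gcd(2337, 2050, 1558, 3895).
2337 = 3 × 19 × 41
2050 = 2 × 5^2 × 41
1558 = 2 × 19 × 41
3895 = 5 × 19 × 41
gcd(2337, 2050, 1558, 3895) = 41.

41 inches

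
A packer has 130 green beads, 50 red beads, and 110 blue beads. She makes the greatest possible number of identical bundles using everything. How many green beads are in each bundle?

13

Number of bundles = gcd(130, 50, 110).
130 = 2 × 5 × 13
50 = 2 × 5^2
110 = 2 × 5 × 11
gcd(130, 50, 110) = 2 × 5 = 10.
green beads per bundle = 130 / 10 = 13.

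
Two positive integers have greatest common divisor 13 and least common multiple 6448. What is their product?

83824

For any two positive integers, gcd × lcm = product = 13 × 6448 = 83824.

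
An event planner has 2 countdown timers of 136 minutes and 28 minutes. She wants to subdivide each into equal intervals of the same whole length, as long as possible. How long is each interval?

The interval must divide each timer length; the longest such is the gcd.
136 = 2^3 × 17
28 = 2^2 × 7
gcd(136, 28) = 2^2 = 4.

4 minutes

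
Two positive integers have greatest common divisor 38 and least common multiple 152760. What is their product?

For any two positive integers, gcd × lcm = product = 38 × 152760 = 5804880.

5804880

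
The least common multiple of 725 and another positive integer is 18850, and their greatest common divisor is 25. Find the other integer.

650

gcd × lcm = product of the two integers, so the other integer is (25 × 18850) / 725 = 650.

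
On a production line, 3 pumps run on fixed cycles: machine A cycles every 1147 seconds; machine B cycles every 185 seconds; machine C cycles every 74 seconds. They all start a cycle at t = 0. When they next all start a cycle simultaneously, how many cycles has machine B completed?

62 cycles

All finish a whole number of cycles simultaneously at t = LCM of the periods.
1147 = 31 × 37
185 = 5 × 37
74 = 2 × 37
LCM(1147, 185, 74) = 2 × 5 × 31 × 37 = 11470.
Cycles for period 185: 11470 / 185 = 62.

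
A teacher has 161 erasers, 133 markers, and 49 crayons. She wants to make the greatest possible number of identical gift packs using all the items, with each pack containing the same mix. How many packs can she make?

7 packs

The pack count must divide each quantity, so the greatest is gcd(161, 133, 49).
161 = 7 × 23
133 = 7 × 19
49 = 7^2
gcd(161, 133, 49) = 7.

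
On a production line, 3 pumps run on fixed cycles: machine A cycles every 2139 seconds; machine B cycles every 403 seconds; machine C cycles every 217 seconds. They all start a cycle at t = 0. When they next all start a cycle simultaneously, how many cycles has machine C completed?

All finish a whole number of cycles simultaneously at t = LCM of the periods.
2139 = 3 × 23 × 31
403 = 13 × 31
217 = 7 × 31
LCM(2139, 403, 217) = 3 × 7 × 13 × 23 × 31 = 194649.
Cycles for period 217: 194649 / 217 = 897.

897 cycles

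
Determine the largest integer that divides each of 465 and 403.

31

465 = 3 × 5 × 31
403 = 13 × 31
gcd(465, 403) = 31.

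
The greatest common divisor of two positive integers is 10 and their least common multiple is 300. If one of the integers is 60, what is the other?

50

For two integers, gcd × lcm = product, so the other is (10 × 300) / 60 = 3000 / 60 = 50.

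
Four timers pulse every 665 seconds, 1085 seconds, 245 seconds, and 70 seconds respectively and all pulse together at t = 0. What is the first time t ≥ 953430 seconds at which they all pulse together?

1154440 seconds

Joint pulses occur at multiples of LCM(665, 1085, 245, 70).
665 = 5 × 7 × 19
1085 = 5 × 7 × 31
245 = 5 × 7^2
70 = 2 × 5 × 7
LCM(665, 1085, 245, 70) = 2 × 5 × 7^2 × 19 × 31 = 288610.
Smallest multiple of 288610 that is ≥ 953430: ⌈953430/288610⌉ × 288610 = 4 × 288610 = 1154440.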